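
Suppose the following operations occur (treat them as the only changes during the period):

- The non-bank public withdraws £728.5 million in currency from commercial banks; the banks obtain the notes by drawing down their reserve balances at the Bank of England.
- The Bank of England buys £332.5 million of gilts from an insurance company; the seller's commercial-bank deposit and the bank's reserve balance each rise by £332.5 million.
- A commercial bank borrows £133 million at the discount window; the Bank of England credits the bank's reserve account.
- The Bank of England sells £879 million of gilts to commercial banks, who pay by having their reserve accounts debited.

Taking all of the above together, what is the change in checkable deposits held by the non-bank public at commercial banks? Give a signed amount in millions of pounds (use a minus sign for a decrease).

-£396 million

Bank of England balance sheet:
  Assets:      Securities −£546.5M, Loans to banks +£133M
  Liabilities: Bank reserves −£1142M, Currency in circulation +£728.5M
Commercial banking system:
  Assets:      Reserves at CB −£1142M, Securities +£879M
  Liabilities: Checkable deposits −£396M, Borrowings from CB +£133M
So the change in checkable deposits held by the non-bank public at commercial banks is -£396 million.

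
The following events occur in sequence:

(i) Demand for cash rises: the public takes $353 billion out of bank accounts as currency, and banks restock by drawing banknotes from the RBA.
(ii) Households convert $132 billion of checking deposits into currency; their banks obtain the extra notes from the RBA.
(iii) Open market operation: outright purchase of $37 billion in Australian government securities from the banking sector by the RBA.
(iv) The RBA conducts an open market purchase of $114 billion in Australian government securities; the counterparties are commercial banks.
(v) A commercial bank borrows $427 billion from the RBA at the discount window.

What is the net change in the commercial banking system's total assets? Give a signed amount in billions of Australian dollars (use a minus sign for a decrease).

-$58 billion

RBA balance sheet:
  Assets:      Securities +$151B, Loans to banks +$427B
  Liabilities: Bank reserves +$93B, Currency in circulation +$485B
Commercial banking system:
  Assets:      Reserves at CB +$93B, Securities −$151B
  Liabilities: Checkable deposits −$485B, Borrowings from CB +$427B
Change in total bank assets = -$58 billion.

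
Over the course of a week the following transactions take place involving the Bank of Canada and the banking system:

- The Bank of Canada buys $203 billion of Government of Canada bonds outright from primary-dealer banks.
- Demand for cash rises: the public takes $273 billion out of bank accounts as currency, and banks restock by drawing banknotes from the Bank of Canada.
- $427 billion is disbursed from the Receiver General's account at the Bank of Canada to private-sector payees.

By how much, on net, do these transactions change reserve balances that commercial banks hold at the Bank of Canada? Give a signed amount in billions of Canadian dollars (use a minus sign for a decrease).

+$357 billion

OMO purchase (from banks) $203 billion: the Bank of Canada pays by crediting reserve accounts → +$203B.
Currency withdrawal $273 billion: banks swap reserves for currency → −$273B.
Government spending $427 billion: government payments flow into bank reserve accounts → +$427B.
Net: 203 − 273 + 427 = +$357 billion.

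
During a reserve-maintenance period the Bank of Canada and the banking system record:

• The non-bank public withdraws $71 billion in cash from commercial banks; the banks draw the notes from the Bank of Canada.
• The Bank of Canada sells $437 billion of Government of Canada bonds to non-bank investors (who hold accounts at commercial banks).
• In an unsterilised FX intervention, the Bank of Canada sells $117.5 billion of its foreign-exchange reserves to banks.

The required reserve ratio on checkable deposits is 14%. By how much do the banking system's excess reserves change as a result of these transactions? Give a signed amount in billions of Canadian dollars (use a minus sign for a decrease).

Currency withdrawal $71 billion: reserves −$71B, deposits −$71B.
Asset sale (to non-banks) $437 billion: reserves −$437B, deposits −$437B.
FX sale $117.5 billion: reserves −$117.5B, deposits 0.
Totals: Δreserves = −$625.5B, Δdeposits = −$508B.
Δrequired reserves = 14% × −$508B = −$71.12B.
Δexcess reserves = Δreserves − Δrequired = −$625.5B − (−$71.12B) = -$554.38 billion.

-$554.38 billion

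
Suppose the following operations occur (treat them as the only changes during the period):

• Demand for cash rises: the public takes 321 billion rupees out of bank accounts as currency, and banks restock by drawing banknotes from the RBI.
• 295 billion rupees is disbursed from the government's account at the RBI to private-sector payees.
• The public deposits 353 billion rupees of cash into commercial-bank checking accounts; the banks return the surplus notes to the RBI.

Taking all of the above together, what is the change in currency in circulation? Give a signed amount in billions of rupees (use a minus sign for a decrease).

Currency withdrawal 321 billion rupees: notes leave the central bank → +321B.
Government spending 295 billion rupees: no currency enters or leaves circulation → 0.
Currency deposit 353 billion rupees: notes return to the central bank → −353B.
Net: 321 + 0 − 353 = -32 billion.

-32 billion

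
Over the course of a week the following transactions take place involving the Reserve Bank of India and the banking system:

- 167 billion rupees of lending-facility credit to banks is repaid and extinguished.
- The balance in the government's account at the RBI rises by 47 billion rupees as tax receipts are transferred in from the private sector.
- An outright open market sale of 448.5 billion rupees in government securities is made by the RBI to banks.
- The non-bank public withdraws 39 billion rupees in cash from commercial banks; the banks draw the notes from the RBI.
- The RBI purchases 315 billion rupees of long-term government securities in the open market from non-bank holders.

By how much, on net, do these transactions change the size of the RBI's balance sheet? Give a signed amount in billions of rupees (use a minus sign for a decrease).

Discount-window repayment 167 billion rupees: an RBI asset is shed → −167B.
Government account inflow 47 billion rupees: only the composition of liabilities changes → 0.
OMO sale (to banks) 448.5 billion rupees: an RBI asset is shed → −448.5B.
Currency withdrawal 39 billion rupees: only the composition of liabilities changes → 0.
Asset purchase (from non-banks) 315 billion rupees: an RBI asset is acquired → +315B.
Net: −167 + 0 − 448.5 + 0 + 315 = -300.5 billion.

-300.5 billion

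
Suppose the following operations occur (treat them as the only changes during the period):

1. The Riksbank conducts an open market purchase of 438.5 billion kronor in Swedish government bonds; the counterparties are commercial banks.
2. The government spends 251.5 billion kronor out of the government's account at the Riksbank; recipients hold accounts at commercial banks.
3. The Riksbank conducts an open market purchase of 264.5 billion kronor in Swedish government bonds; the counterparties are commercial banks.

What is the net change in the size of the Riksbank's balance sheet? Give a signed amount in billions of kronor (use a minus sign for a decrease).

Riksbank balance sheet:
  Assets:      Securities +703B
  Liabilities: Bank reserves +954.5B, Government deposits −251.5B
Change in total Riksbank assets = +703 billion.

+703 billion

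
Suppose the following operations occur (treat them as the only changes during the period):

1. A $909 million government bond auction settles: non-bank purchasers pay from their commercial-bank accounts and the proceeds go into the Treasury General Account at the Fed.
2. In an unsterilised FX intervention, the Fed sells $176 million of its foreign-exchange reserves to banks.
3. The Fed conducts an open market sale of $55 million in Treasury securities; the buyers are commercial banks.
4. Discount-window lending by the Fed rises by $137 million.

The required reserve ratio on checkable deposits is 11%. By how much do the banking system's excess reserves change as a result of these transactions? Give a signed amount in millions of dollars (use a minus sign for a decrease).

Government account inflow $909 million: reserves −$909M, deposits −$909M.
FX sale $176 million: reserves −$176M, deposits 0.
OMO sale (to banks) $55 million: reserves −$55M, deposits 0.
Discount-window loan $137 million: reserves +$137M, deposits 0.
Totals: Δreserves = −$1003M, Δdeposits = −$909M.
Δrequired reserves = 11% × −$909M = −$99.99M.
Δexcess reserves = Δreserves − Δrequired = −$1003M − (−$99.99M) = -$903.01 million.

-$903.01 million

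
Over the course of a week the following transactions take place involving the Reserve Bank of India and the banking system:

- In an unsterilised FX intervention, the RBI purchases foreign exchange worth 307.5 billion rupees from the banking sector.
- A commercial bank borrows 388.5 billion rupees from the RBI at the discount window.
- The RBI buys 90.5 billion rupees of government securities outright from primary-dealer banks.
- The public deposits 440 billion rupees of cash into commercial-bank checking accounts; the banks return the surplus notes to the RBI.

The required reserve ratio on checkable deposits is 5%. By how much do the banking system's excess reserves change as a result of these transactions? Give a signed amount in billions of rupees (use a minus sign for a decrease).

FX purchase 307.5 billion rupees: reserves +307.5B, deposits 0.
Discount-window loan 388.5 billion rupees: reserves +388.5B, deposits 0.
OMO purchase (from banks) 90.5 billion rupees: reserves +90.5B, deposits 0.
Currency deposit 440 billion rupees: reserves +440B, deposits +440B.
Totals: Δreserves = +1226.5B, Δdeposits = +440B.
Δrequired reserves = 5% × +440B = +22B.
Δexcess reserves = Δreserves − Δrequired = +1226.5B − (+22B) = +1204.5 billion.

+1204.5 billion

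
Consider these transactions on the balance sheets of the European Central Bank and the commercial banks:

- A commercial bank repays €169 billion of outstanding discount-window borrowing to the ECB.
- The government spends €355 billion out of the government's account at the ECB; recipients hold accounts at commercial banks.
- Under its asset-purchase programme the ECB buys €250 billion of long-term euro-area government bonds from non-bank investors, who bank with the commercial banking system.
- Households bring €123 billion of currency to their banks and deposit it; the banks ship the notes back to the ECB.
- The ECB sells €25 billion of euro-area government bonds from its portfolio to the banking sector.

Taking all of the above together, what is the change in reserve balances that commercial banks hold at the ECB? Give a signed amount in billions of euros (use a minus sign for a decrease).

+€534 billion

ECB balance sheet:
  Assets:      Securities +€225B, Loans to banks −€169B
  Liabilities: Bank reserves +€534B, Currency in circulation −€123B, Government deposits −€355B
So the change in reserve balances that commercial banks hold at the ECB is +€534 billion.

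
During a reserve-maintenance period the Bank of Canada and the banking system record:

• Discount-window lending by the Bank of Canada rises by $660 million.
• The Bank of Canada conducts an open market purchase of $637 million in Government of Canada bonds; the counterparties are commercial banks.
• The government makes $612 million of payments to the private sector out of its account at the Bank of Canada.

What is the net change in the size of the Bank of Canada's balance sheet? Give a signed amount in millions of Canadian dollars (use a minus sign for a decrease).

+$1297 million

Bank of Canada balance sheet:
  Assets:      Securities +$637M, Loans to banks +$660M
  Liabilities: Bank reserves +$1909M, Government deposits −$612M
Commercial banking system:
  Assets:      Reserves at CB +$1909M, Securities −$637M
  Liabilities: Checkable deposits +$612M, Borrowings from CB +$660M
Change in total Bank of Canada assets = +$1297 million.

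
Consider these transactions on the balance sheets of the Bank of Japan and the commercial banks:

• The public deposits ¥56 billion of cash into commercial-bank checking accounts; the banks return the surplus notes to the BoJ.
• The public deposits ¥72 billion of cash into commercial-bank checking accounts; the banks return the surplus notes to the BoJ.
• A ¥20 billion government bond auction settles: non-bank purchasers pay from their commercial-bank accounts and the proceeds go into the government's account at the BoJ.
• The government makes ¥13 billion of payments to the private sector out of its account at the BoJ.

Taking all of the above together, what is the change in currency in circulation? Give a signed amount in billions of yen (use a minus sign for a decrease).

-¥128 billion

Currency deposit ¥56 billion: notes return to the central bank → −¥56B.
Currency deposit ¥72 billion: notes return to the central bank → −¥72B.
Government account inflow ¥20 billion: no currency enters or leaves circulation → 0.
Government spending ¥13 billion: no currency enters or leaves circulation → 0.
Net: −56 − 72 + 0 + 0 = -¥128 billion.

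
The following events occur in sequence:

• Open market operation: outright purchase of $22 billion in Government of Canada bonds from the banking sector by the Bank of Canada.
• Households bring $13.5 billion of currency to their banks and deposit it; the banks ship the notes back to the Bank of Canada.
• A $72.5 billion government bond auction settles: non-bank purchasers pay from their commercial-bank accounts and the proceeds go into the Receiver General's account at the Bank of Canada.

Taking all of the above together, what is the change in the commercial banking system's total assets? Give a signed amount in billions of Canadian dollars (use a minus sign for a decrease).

-$59 billion

OMO purchase (from banks) $22 billion: just an asset swap on bank balance sheets → 0.
Currency deposit $13.5 billion: bank balance sheets expand → +$13.5B.
Government account inflow $72.5 billion: bank balance sheets shrink → −$72.5B.
Net: 0 + 13.5 − 72.5 = -$59 billion.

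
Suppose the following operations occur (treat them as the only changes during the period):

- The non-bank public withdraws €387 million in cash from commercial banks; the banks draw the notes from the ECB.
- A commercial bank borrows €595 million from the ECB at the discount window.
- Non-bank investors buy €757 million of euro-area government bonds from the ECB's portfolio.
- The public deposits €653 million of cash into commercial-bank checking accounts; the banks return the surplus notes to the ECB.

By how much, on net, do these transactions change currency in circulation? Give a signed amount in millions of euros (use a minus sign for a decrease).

-€266 million

Currency withdrawal €387 million: notes leave the central bank → +€387M.
Discount-window loan €595 million: no currency enters or leaves circulation → 0.
Asset sale (to non-banks) €757 million: no currency enters or leaves circulation → 0.
Currency deposit €653 million: notes return to the central bank → −€653M.
Net: 387 + 0 + 0 − 653 = -€266 million.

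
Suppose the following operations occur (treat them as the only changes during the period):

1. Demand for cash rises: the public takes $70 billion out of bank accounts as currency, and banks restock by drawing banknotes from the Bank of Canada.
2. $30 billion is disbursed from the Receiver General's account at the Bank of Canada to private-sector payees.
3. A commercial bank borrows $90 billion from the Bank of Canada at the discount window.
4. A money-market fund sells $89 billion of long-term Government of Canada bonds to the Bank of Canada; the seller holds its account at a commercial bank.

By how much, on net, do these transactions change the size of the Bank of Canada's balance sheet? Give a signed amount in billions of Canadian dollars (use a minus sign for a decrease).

+$179 billion

Currency withdrawal $70 billion: only the composition of liabilities changes → 0.
Government spending $30 billion: only the composition of liabilities changes → 0.
Discount-window loan $90 billion: a Bank of Canada asset is acquired → +$90B.
Asset purchase (from non-banks) $89 billion: a Bank of Canada asset is acquired → +$89B.
Net: 0 + 0 + 90 + 89 = +$179 billion.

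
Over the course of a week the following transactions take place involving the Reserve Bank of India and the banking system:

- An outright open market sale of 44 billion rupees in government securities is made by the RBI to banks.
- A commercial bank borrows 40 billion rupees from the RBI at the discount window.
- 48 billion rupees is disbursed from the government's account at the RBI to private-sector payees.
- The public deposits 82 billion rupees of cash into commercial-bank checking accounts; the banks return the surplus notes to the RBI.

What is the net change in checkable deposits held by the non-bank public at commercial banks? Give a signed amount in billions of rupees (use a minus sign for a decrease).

OMO sale (to banks) 44 billion rupees: the counterparty is a bank, so public deposits are unchanged → 0.
Discount-window loan 40 billion rupees: the counterparty is a bank, so public deposits are unchanged → 0.
Government spending 48 billion rupees: non-bank counterparties' bank balances rise → +48B.
Currency deposit 82 billion rupees: non-bank counterparties' bank balances rise → +82B.
Net: 0 + 0 + 48 + 82 = +130 billion.

+130 billion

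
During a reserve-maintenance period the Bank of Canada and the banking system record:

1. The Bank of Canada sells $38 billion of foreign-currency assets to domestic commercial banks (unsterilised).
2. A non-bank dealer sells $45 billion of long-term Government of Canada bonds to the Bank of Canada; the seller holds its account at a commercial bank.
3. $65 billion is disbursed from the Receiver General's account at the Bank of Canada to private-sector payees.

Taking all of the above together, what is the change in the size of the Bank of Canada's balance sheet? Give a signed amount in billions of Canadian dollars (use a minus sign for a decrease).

FX sale $38 billion: a Bank of Canada asset is shed → −$38B.
Asset purchase (from non-banks) $45 billion: a Bank of Canada asset is acquired → +$45B.
Government spending $65 billion: only the composition of liabilities changes → 0.
Net: −38 + 45 + 0 = +$7 billion.

+$7 billion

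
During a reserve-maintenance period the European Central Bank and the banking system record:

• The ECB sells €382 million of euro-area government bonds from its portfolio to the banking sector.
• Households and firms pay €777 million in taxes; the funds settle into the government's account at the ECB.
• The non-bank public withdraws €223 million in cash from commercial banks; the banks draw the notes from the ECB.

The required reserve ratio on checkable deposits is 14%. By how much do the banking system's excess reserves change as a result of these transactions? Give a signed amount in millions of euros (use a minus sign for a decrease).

OMO sale (to banks) €382 million: reserves −€382M, deposits 0.
Government account inflow €777 million: reserves −€777M, deposits −€777M.
Currency withdrawal €223 million: reserves −€223M, deposits −€223M.
Totals: Δreserves = −€1382M, Δdeposits = −€1000M.
Δrequired reserves = 14% × −€1000M = −€140M.
Δexcess reserves = Δreserves − Δrequired = −€1382M − (−€140M) = -€1242 million.

-€1242 million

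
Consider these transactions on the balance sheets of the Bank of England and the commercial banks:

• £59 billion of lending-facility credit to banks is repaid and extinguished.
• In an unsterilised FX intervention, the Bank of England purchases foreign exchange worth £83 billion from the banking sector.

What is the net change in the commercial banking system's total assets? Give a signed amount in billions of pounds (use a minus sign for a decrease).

Discount-window repayment £59 billion: bank balance sheets shrink → −£59B.
FX purchase £83 billion: just an asset swap on bank balance sheets → 0.
Net: −59 + 0 = -£59 billion.

-£59 billion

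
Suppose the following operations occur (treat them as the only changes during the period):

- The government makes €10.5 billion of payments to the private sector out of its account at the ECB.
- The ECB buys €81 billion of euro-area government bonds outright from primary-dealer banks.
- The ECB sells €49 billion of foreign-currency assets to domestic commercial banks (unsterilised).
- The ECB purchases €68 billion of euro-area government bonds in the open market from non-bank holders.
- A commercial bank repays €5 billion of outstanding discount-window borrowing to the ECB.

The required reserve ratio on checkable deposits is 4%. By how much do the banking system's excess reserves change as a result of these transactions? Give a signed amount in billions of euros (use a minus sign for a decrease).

Government spending €10.5 billion: reserves +€10.5B, deposits +€10.5B.
OMO purchase (from banks) €81 billion: reserves +€81B, deposits 0.
FX sale €49 billion: reserves −€49B, deposits 0.
Asset purchase (from non-banks) €68 billion: reserves +€68B, deposits +€68B.
Discount-window repayment €5 billion: reserves −€5B, deposits 0.
Totals: Δreserves = +€105.5B, Δdeposits = +€78.5B.
Δrequired reserves = 4% × +€78.5B = +€3.14B.
Δexcess reserves = Δreserves − Δrequired = +€105.5B − (+€3.14B) = +€102.36 billion.

+€102.36 billion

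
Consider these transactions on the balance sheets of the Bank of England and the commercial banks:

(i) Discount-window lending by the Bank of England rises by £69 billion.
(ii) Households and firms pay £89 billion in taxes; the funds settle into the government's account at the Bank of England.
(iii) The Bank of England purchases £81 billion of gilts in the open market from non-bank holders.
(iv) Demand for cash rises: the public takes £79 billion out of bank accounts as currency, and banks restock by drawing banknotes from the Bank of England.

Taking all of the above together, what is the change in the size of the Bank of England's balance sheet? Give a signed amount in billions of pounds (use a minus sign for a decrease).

+£150 billion

Bank of England balance sheet:
  Assets:      Securities +£81B, Loans to banks +£69B
  Liabilities: Bank reserves −£18B, Currency in circulation +£79B, Government deposits +£89B
Change in total Bank of England assets = +£150 billion.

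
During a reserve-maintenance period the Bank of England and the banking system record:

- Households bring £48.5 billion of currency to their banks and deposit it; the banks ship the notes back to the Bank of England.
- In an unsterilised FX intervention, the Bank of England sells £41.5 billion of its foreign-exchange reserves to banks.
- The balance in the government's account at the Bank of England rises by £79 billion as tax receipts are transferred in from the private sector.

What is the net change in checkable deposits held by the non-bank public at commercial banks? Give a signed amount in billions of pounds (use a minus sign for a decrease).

Bank of England balance sheet:
  Assets:      Foreign assets −£41.5B
  Liabilities: Bank reserves −£72B, Currency in circulation −£48.5B, Government deposits +£79B
Commercial banking system:
  Assets:      Reserves at CB −£72B, Foreign assets +£41.5B
  Liabilities: Checkable deposits −£30.5B
So the change in checkable deposits held by the non-bank public at commercial banks is -£30.5 billion.

-£30.5 billion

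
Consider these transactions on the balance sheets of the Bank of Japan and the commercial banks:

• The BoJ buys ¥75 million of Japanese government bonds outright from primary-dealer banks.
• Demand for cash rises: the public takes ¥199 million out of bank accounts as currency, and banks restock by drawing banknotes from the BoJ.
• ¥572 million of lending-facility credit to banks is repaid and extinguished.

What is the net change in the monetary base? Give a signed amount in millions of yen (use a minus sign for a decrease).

-¥497 million

BoJ balance sheet:
  Assets:      Securities +¥75M, Loans to banks −¥572M
  Liabilities: Bank reserves −¥696M, Currency in circulation +¥199M
Commercial banking system:
  Assets:      Reserves at CB −¥696M, Securities −¥75M
  Liabilities: Checkable deposits −¥199M, Borrowings from CB −¥572M
Monetary base = currency + reserves: +¥199M + (−¥696M) = -¥497 million.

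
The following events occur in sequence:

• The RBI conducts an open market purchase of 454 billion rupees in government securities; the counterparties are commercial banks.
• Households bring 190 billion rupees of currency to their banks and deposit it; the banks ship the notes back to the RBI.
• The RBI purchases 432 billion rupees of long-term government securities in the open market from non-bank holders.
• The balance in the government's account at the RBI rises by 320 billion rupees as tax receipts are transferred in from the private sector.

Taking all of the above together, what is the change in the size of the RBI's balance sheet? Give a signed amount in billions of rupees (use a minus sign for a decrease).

OMO purchase (from banks) 454 billion rupees: an RBI asset is acquired → +454B.
Currency deposit 190 billion rupees: only the composition of liabilities changes → 0.
Asset purchase (from non-banks) 432 billion rupees: an RBI asset is acquired → +432B.
Government account inflow 320 billion rupees: only the composition of liabilities changes → 0.
Net: 454 + 0 + 432 + 0 = +886 billion.

+886 billion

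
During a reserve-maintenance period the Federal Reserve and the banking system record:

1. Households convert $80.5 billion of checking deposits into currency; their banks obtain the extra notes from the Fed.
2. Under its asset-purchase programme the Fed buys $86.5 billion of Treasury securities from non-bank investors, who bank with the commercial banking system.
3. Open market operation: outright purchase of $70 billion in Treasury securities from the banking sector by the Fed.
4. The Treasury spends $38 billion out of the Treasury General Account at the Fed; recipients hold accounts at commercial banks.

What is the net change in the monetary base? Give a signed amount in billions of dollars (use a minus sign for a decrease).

Currency withdrawal $80.5 billion: just a shift between currency and reserves — both are base money → 0.
Asset purchase (from non-banks) $86.5 billion: Fed balance sheet expands → +$86.5B.
OMO purchase (from banks) $70 billion: Fed balance sheet expands → +$70B.
Government spending $38 billion: a non-base liability converts back to reserves → +$38B.
Net: 0 + 86.5 + 70 + 38 = +$194.5 billion.

+$194.5 billion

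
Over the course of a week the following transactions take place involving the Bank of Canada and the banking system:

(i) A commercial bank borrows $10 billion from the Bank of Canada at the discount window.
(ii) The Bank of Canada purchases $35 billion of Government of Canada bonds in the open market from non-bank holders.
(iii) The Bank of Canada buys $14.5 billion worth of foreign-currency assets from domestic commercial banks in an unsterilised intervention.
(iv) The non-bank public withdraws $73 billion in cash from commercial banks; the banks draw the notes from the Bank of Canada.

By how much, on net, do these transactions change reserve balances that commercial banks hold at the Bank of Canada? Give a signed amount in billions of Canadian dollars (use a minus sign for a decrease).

Bank of Canada balance sheet:
  Assets:      Securities +$35B, Loans to banks +$10B, Foreign assets +$14.5B
  Liabilities: Bank reserves −$13.5B, Currency in circulation +$73B
Commercial banking system:
  Assets:      Reserves at CB −$13.5B, Foreign assets −$14.5B
  Liabilities: Checkable deposits −$38B, Borrowings from CB +$10B
So the change in reserve balances that commercial banks hold at the Bank of Canada is -$13.5 billion.

-$13.5 billion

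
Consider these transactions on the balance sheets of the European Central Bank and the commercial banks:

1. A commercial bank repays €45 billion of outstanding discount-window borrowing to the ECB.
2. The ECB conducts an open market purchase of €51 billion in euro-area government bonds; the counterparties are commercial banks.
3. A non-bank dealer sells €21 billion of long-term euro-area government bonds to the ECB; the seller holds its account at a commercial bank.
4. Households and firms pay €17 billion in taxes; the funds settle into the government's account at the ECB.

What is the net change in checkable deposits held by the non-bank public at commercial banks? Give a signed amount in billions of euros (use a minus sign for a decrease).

+€4 billion

Discount-window repayment €45 billion: the counterparty is a bank, so public deposits are unchanged → 0.
OMO purchase (from banks) €51 billion: the counterparty is a bank, so public deposits are unchanged → 0.
Asset purchase (from non-banks) €21 billion: non-bank counterparties' bank balances rise → +€21B.
Government account inflow €17 billion: non-bank counterparties' bank balances fall → −€17B.
Net: 0 + 0 + 21 − 17 = +€4 billion.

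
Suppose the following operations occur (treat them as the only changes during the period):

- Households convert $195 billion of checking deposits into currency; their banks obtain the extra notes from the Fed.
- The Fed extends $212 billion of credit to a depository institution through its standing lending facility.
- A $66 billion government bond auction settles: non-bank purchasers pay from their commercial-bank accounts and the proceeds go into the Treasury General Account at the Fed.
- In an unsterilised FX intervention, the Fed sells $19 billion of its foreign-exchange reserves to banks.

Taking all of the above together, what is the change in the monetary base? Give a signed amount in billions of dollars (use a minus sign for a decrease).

+$127 billion

Fed balance sheet:
  Assets:      Loans to banks +$212B, Foreign assets −$19B
  Liabilities: Bank reserves −$68B, Currency in circulation +$195B, Government deposits +$66B
Commercial banking system:
  Assets:      Reserves at CB −$68B, Foreign assets +$19B
  Liabilities: Checkable deposits −$261B, Borrowings from CB +$212B
Monetary base = currency + reserves: +$195B + (−$68B) = +$127 billion.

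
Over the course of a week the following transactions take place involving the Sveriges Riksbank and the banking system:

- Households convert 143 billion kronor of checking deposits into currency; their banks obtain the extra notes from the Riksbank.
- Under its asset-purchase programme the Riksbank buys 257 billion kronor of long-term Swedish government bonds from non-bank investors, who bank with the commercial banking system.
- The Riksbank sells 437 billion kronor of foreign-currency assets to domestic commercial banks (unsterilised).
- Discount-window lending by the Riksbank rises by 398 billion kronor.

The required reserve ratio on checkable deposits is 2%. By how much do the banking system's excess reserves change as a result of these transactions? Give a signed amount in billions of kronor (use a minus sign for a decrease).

+72.72 billion

Currency withdrawal 143 billion kronor: reserves −143B, deposits −143B.
Asset purchase (from non-banks) 257 billion kronor: reserves +257B, deposits +257B.
FX sale 437 billion kronor: reserves −437B, deposits 0.
Discount-window loan 398 billion kronor: reserves +398B, deposits 0.
Totals: Δreserves = +75B, Δdeposits = +114B.
Δrequired reserves = 2% × +114B = +2.28B.
Δexcess reserves = Δreserves − Δrequired = +75B − (+2.28B) = +72.72 billion.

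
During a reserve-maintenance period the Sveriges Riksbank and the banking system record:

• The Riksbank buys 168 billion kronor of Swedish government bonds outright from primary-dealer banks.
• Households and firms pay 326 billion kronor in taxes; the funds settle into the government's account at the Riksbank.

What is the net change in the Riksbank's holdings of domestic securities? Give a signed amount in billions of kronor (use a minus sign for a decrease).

+168 billion

OMO purchase (from banks) 168 billion kronor: securities added to the Riksbank's portfolio → +168B.
Government account inflow 326 billion kronor: the Riksbank's securities portfolio is untouched → 0.
Net: 168 + 0 = +168 billion.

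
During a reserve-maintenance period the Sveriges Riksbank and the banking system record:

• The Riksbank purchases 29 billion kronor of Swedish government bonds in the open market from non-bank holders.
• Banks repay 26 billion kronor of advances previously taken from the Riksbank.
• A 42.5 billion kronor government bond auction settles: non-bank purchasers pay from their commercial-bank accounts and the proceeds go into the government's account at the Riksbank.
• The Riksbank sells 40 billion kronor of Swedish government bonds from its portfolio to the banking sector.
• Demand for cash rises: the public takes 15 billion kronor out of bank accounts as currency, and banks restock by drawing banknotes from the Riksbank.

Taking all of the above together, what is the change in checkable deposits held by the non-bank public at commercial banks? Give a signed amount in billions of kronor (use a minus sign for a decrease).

-28.5 billion

Asset purchase (from non-banks) 29 billion kronor: non-bank counterparties' bank balances rise → +29B.
Discount-window repayment 26 billion kronor: the counterparty is a bank, so public deposits are unchanged → 0.
Government account inflow 42.5 billion kronor: non-bank counterparties' bank balances fall → −42.5B.
OMO sale (to banks) 40 billion kronor: the counterparty is a bank, so public deposits are unchanged → 0.
Currency withdrawal 15 billion kronor: non-bank counterparties' bank balances fall → −15B.
Net: 29 + 0 − 42.5 + 0 − 15 = -28.5 billion.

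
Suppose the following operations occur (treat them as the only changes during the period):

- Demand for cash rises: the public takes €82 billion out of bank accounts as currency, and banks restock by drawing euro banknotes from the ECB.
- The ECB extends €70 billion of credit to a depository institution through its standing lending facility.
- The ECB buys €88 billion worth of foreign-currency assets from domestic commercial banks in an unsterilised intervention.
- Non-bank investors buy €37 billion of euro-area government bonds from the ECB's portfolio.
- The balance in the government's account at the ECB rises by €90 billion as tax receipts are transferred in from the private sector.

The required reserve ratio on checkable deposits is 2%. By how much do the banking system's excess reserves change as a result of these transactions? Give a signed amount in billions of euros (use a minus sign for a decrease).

-€46.82 billion

Currency withdrawal €82 billion: reserves −€82B, deposits −€82B.
Discount-window loan €70 billion: reserves +€70B, deposits 0.
FX purchase €88 billion: reserves +€88B, deposits 0.
Asset sale (to non-banks) €37 billion: reserves −€37B, deposits −€37B.
Government account inflow €90 billion: reserves −€90B, deposits −€90B.
Totals: Δreserves = −€51B, Δdeposits = −€209B.
Δrequired reserves = 2% × −€209B = −€4.18B.
Δexcess reserves = Δreserves − Δrequired = −€51B − (−€4.18B) = -€46.82 billion.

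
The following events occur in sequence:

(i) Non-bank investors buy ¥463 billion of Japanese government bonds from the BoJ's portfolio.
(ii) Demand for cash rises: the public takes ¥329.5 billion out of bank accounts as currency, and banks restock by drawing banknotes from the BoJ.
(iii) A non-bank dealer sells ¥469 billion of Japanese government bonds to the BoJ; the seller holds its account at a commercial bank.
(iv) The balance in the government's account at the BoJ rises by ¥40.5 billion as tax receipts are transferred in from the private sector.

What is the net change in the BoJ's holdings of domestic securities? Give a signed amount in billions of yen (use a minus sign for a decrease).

BoJ balance sheet:
  Assets:      Securities +¥6B
  Liabilities: Bank reserves −¥364B, Currency in circulation +¥329.5B, Government deposits +¥40.5B
Commercial banking system:
  Assets:      Reserves at CB −¥364B
  Liabilities: Checkable deposits −¥364B
So the change in the BoJ's holdings of domestic securities is +¥6 billion.

+¥6 billion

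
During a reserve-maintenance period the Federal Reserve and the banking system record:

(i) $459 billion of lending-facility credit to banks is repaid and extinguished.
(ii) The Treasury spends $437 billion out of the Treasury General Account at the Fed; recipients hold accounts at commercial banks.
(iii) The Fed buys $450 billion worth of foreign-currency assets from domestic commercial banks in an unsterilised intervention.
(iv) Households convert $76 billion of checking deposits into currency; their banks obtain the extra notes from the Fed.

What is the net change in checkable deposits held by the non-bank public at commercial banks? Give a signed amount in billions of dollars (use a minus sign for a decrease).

Fed balance sheet:
  Assets:      Loans to banks −$459B, Foreign assets +$450B
  Liabilities: Bank reserves +$352B, Currency in circulation +$76B, Government deposits −$437B
Commercial banking system:
  Assets:      Reserves at CB +$352B, Foreign assets −$450B
  Liabilities: Checkable deposits +$361B, Borrowings from CB −$459B
So the change in checkable deposits held by the non-bank public at commercial banks is +$361 billion.

+$361 billion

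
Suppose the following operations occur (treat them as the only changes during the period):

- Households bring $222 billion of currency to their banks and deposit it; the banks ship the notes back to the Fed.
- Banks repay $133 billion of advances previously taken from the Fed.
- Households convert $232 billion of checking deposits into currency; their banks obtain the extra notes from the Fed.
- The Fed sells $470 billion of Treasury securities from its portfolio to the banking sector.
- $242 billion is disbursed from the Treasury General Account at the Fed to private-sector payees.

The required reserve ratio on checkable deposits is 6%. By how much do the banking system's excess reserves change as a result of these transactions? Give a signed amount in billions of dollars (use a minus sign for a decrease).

Currency deposit $222 billion: reserves +$222B, deposits +$222B.
Discount-window repayment $133 billion: reserves −$133B, deposits 0.
Currency withdrawal $232 billion: reserves −$232B, deposits −$232B.
OMO sale (to banks) $470 billion: reserves −$470B, deposits 0.
Government spending $242 billion: reserves +$242B, deposits +$242B.
Totals: Δreserves = −$371B, Δdeposits = +$232B.
Δrequired reserves = 6% × +$232B = +$13.92B.
Δexcess reserves = Δreserves − Δrequired = −$371B − (+$13.92B) = -$384.92 billion.

-$384.92 billion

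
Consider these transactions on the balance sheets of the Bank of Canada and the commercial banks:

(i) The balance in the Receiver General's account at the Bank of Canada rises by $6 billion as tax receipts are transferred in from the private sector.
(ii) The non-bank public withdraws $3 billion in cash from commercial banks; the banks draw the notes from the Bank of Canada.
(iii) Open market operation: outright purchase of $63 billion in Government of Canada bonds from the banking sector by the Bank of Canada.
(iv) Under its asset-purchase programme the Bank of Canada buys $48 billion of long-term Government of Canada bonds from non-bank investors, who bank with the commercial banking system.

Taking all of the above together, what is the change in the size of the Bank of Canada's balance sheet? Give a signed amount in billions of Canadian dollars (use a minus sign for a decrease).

+$111 billion

Bank of Canada balance sheet:
  Assets:      Securities +$111B
  Liabilities: Bank reserves +$102B, Currency in circulation +$3B, Government deposits +$6B
Change in total Bank of Canada assets = +$111 billion.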